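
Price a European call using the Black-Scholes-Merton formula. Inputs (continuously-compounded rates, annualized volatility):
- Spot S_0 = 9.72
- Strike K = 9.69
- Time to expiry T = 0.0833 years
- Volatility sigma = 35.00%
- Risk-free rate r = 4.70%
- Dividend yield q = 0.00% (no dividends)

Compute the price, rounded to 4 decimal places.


Answer: Price = 0.4250

Derivation:
d1 = (ln(S/K) + (r - q + 0.5*sigma^2) * T) / (sigma * sqrt(T)) = 0.11986623
d2 = d1 - sigma * sqrt(T) = 0.01885014
exp(-rT) = 0.99609255; exp(-qT) = 1.00000000
C = S_0 * exp(-qT) * N(d1) - K * exp(-rT) * N(d2)
N(d1) = 0.54770544; N(d2) = 0.50751967
C = 9.7200 * 1.00000000 * 0.54770544 - 9.6900 * 0.99609255 * 0.50751967 = 0.4250


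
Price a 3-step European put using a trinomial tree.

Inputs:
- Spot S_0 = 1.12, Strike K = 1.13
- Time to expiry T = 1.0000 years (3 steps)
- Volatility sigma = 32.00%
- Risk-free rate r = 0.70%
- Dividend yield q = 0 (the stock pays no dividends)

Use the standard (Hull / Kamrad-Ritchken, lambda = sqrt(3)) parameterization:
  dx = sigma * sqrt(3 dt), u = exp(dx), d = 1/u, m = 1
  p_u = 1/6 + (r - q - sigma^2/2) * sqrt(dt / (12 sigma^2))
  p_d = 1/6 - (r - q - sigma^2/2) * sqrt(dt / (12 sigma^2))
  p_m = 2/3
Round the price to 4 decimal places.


Answer: Price = V(0,0) = 0.1317

Derivation:
dt = T/N = 0.333333; dx = sigma*sqrt(3*dt) = 0.320000
u = exp(dx) = 1.377128; d = 1/u = 0.726149
p_u = 0.143646, p_m = 0.666667, p_d = 0.189688
Discount per step: exp(-r*dt) = 0.997669
Stock lattice S(k, j) with j the centered position index:
  k=0: S(0,+0) = 1.1200
  k=1: S(1,-1) = 0.8133; S(1,+0) = 1.1200; S(1,+1) = 1.5424
  k=2: S(2,-2) = 0.5906; S(2,-1) = 0.8133; S(2,+0) = 1.1200; S(2,+1) = 1.5424; S(2,+2) = 2.1241
  k=3: S(3,-3) = 0.4288; S(3,-2) = 0.5906; S(3,-1) = 0.8133; S(3,+0) = 1.1200; S(3,+1) = 1.5424; S(3,+2) = 2.1241; S(3,+3) = 2.9251
Terminal payoffs V(N, j) = max(K - S_T, 0):
  V(3,-3) = 0.701160; V(3,-2) = 0.539432; V(3,-1) = 0.316713; V(3,+0) = 0.010000; V(3,+1) = 0.000000; V(3,+2) = 0.000000; V(3,+3) = 0.000000
Backward induction: V(k, j) = exp(-r*dt) * [p_u * V(k+1, j+1) + p_m * V(k+1, j) + p_d * V(k+1, j-1)]
  V(2,-2) = exp(-r*dt) * [p_u*0.316713 + p_m*0.539432 + p_d*0.701160] = 0.536863
  V(2,-1) = exp(-r*dt) * [p_u*0.010000 + p_m*0.316713 + p_d*0.539432] = 0.314168
  V(2,+0) = exp(-r*dt) * [p_u*0.000000 + p_m*0.010000 + p_d*0.316713] = 0.066588
  V(2,+1) = exp(-r*dt) * [p_u*0.000000 + p_m*0.000000 + p_d*0.010000] = 0.001892
  V(2,+2) = exp(-r*dt) * [p_u*0.000000 + p_m*0.000000 + p_d*0.000000] = 0.000000
  V(1,-1) = exp(-r*dt) * [p_u*0.066588 + p_m*0.314168 + p_d*0.536863] = 0.320099
  V(1,+0) = exp(-r*dt) * [p_u*0.001892 + p_m*0.066588 + p_d*0.314168] = 0.104014
  V(1,+1) = exp(-r*dt) * [p_u*0.000000 + p_m*0.001892 + p_d*0.066588] = 0.013860
  V(0,+0) = exp(-r*dt) * [p_u*0.013860 + p_m*0.104014 + p_d*0.320099] = 0.131745


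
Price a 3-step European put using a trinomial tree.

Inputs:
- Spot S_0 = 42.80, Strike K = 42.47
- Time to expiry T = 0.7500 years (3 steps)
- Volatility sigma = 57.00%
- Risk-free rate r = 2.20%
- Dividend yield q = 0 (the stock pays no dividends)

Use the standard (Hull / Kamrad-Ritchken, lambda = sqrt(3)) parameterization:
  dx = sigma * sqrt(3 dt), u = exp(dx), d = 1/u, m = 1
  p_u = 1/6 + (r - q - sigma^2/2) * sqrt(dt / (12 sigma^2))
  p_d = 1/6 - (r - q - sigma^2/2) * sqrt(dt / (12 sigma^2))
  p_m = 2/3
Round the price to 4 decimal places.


dt = T/N = 0.250000; dx = sigma*sqrt(3*dt) = 0.493634
u = exp(dx) = 1.638260; d = 1/u = 0.610404
p_u = 0.131101, p_m = 0.666667, p_d = 0.202232
Discount per step: exp(-r*dt) = 0.994515
Stock lattice S(k, j) with j the centered position index:
  k=0: S(0,+0) = 42.8000
  k=1: S(1,-1) = 26.1253; S(1,+0) = 42.8000; S(1,+1) = 70.1175
  k=2: S(2,-2) = 15.9470; S(2,-1) = 26.1253; S(2,+0) = 42.8000; S(2,+1) = 70.1175; S(2,+2) = 114.8707
  k=3: S(3,-3) = 9.7341; S(3,-2) = 15.9470; S(3,-1) = 26.1253; S(3,+0) = 42.8000; S(3,+1) = 70.1175; S(3,+2) = 114.8707; S(3,+3) = 188.1880
Terminal payoffs V(N, j) = max(K - S_T, 0):
  V(3,-3) = 32.735905; V(3,-2) = 26.523025; V(3,-1) = 16.344715; V(3,+0) = 0.000000; V(3,+1) = 0.000000; V(3,+2) = 0.000000; V(3,+3) = 0.000000
Backward induction: V(k, j) = exp(-r*dt) * [p_u * V(k+1, j+1) + p_m * V(k+1, j) + p_d * V(k+1, j-1)]
  V(2,-2) = exp(-r*dt) * [p_u*16.344715 + p_m*26.523025 + p_d*32.735905] = 26.300029
  V(2,-1) = exp(-r*dt) * [p_u*0.000000 + p_m*16.344715 + p_d*26.523025] = 16.171094
  V(2,+0) = exp(-r*dt) * [p_u*0.000000 + p_m*0.000000 + p_d*16.344715] = 3.287294
  V(2,+1) = exp(-r*dt) * [p_u*0.000000 + p_m*0.000000 + p_d*0.000000] = 0.000000
  V(2,+2) = exp(-r*dt) * [p_u*0.000000 + p_m*0.000000 + p_d*0.000000] = 0.000000
  V(1,-1) = exp(-r*dt) * [p_u*3.287294 + p_m*16.171094 + p_d*26.300029] = 16.439736
  V(1,+0) = exp(-r*dt) * [p_u*0.000000 + p_m*3.287294 + p_d*16.171094] = 5.431883
  V(1,+1) = exp(-r*dt) * [p_u*0.000000 + p_m*0.000000 + p_d*3.287294] = 0.661149
  V(0,+0) = exp(-r*dt) * [p_u*0.661149 + p_m*5.431883 + p_d*16.439736] = 6.994000

Answer: Price = V(0,0) = 6.9940


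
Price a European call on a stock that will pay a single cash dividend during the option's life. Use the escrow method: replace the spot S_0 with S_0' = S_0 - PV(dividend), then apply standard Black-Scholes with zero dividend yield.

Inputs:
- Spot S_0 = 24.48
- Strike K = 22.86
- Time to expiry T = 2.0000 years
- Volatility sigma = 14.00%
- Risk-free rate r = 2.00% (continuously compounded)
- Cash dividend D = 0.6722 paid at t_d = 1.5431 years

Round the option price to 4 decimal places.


PV(D) = D * exp(-r * t_d) = 0.6722 * 0.96960937 = 0.65177142
S_0' = S_0 - PV(D) = 24.4800 - 0.65177142 = 23.82822858
d1 = (ln(S_0'/K) + (r + sigma^2/2)*T) / (sigma*sqrt(T)) = 0.51054268
d2 = d1 - sigma*sqrt(T) = 0.31255279
exp(-rT) = 0.96078944
N(d1) = 0.69516434; N(d2) = 0.62268977
C = S_0' * N(d1) - K * exp(-rT) * N(d2) = 23.82822858 * 0.69516434 - 22.8600 * 0.96078944 * 0.62268977 = 2.8880

Answer: Price = 2.8880


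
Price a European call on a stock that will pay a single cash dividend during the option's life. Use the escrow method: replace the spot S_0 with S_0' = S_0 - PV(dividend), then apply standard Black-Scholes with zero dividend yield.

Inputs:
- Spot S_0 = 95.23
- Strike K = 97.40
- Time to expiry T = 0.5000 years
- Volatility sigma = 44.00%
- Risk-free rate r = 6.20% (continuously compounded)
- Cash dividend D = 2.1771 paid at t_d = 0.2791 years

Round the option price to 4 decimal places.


Answer: Price = 10.9344

Derivation:
PV(D) = D * exp(-r * t_d) = 2.1771 * 0.98284466 = 2.13975110
S_0' = S_0 - PV(D) = 95.2300 - 2.13975110 = 93.09024890
d1 = (ln(S_0'/K) + (r + sigma^2/2)*T) / (sigma*sqrt(T)) = 0.10974050
d2 = d1 - sigma*sqrt(T) = -0.20138649
exp(-rT) = 0.96947557
N(d1) = 0.54369241; N(d2) = 0.42019819
C = S_0' * N(d1) - K * exp(-rT) * N(d2) = 93.09024890 * 0.54369241 - 97.4000 * 0.96947557 * 0.42019819 = 10.9344


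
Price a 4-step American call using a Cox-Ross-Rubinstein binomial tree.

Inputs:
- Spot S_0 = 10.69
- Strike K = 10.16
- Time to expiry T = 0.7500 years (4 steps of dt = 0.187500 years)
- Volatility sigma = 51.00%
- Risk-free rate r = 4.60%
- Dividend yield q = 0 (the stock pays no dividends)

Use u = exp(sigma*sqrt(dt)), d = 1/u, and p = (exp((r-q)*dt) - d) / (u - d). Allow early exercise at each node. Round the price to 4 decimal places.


dt = T/N = 0.187500
u = exp(sigma*sqrt(dt)) = 1.247119; d = 1/u = 0.801848
p = (exp((r-q)*dt) - d) / (u - d) = 0.464468
Discount per step: exp(-r*dt) = 0.991412
Stock lattice S(k, i) with i counting down-moves:
  k=0: S(0,0) = 10.6900
  k=1: S(1,0) = 13.3317; S(1,1) = 8.5718
  k=2: S(2,0) = 16.6262; S(2,1) = 10.6900; S(2,2) = 6.8732
  k=3: S(3,0) = 20.7349; S(3,1) = 13.3317; S(3,2) = 8.5718; S(3,3) = 5.5113
  k=4: S(4,0) = 25.8589; S(4,1) = 16.6262; S(4,2) = 10.6900; S(4,3) = 6.8732; S(4,4) = 4.4192
Terminal payoffs V(N, i) = max(S_T - K, 0):
  V(4,0) = 15.698895; V(4,1) = 6.466232; V(4,2) = 0.530000; V(4,3) = 0.000000; V(4,4) = 0.000000
Backward induction: V(k, i) = exp(-r*dt) * [p * V(k+1, i) + (1-p) * V(k+1, i+1)]; then take max(V_cont, immediate exercise) for American.
  V(3,0) = exp(-r*dt) * [p*15.698895 + (1-p)*6.466232] = 10.662151; exercise = 10.574898; V(3,0) = max -> 10.662151
  V(3,1) = exp(-r*dt) * [p*6.466232 + (1-p)*0.530000] = 3.258960; exercise = 3.171707; V(3,1) = max -> 3.258960
  V(3,2) = exp(-r*dt) * [p*0.530000 + (1-p)*0.000000] = 0.244054; exercise = 0.000000; V(3,2) = max -> 0.244054
  V(3,3) = exp(-r*dt) * [p*0.000000 + (1-p)*0.000000] = 0.000000; exercise = 0.000000; V(3,3) = max -> 0.000000
  V(2,0) = exp(-r*dt) * [p*10.662151 + (1-p)*3.258960] = 6.639989; exercise = 6.466232; V(2,0) = max -> 6.639989
  V(2,1) = exp(-r*dt) * [p*3.258960 + (1-p)*0.244054] = 1.630260; exercise = 0.530000; V(2,1) = max -> 1.630260
  V(2,2) = exp(-r*dt) * [p*0.244054 + (1-p)*0.000000] = 0.112382; exercise = 0.000000; V(2,2) = max -> 0.112382
  V(1,0) = exp(-r*dt) * [p*6.639989 + (1-p)*1.630260] = 3.923136; exercise = 3.171707; V(1,0) = max -> 3.923136
  V(1,1) = exp(-r*dt) * [p*1.630260 + (1-p)*0.112382] = 0.810368; exercise = 0.000000; V(1,1) = max -> 0.810368
  V(0,0) = exp(-r*dt) * [p*3.923136 + (1-p)*0.810368] = 2.236774; exercise = 0.530000; V(0,0) = max -> 2.236774

Answer: Price = V(0,0) = 2.2368


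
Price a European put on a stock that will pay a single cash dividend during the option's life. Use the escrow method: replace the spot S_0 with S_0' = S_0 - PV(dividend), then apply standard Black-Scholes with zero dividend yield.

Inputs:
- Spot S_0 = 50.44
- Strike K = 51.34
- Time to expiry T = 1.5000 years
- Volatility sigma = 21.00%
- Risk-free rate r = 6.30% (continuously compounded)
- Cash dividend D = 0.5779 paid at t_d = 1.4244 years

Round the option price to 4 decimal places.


PV(D) = D * exp(-r * t_d) = 0.5779 * 0.91417140 = 0.52829965
S_0' = S_0 - PV(D) = 50.4400 - 0.52829965 = 49.91170035
d1 = (ln(S_0'/K) + (r + sigma^2/2)*T) / (sigma*sqrt(T)) = 0.38632060
d2 = d1 - sigma*sqrt(T) = 0.12912417
exp(-rT) = 0.90982773
N(-d1) = 0.34962962; N(-d2) = 0.44862970
P = K * exp(-rT) * N(-d2) - S_0' * N(-d1) = 51.3400 * 0.90982773 * 0.44862970 - 49.91170035 * 0.34962962 = 3.5051

Answer: Price = 3.5051


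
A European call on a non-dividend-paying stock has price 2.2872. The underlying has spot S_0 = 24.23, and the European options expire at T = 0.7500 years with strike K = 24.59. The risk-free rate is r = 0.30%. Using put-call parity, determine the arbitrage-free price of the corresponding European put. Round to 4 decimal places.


Answer: Put price = 2.5919

Derivation:
Put-call parity: C - P = S_0 * exp(-qT) - K * exp(-rT).
S_0 * exp(-qT) = 24.2300 * 1.00000000 = 24.23000000
K * exp(-rT) = 24.5900 * 0.99775253 = 24.53473470
P = C - S*exp(-qT) + K*exp(-rT)
P = 2.2872 - 24.23000000 + 24.53473470 = 2.5919


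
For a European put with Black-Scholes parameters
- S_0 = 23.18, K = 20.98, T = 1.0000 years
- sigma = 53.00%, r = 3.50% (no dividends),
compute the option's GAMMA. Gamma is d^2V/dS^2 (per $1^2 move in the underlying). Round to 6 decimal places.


Answer: Gamma = 0.028378

Derivation:
d1 = 0.5191891225; d2 = -0.0108108775
phi(d1) = 0.3486393732; exp(-qT) = 1.0000000000; exp(-rT) = 0.9656054163
Gamma = exp(-qT) * phi(d1) / (S * sigma * sqrt(T)) = 1.0000000000 * 0.3486393732 / (23.1800 * 0.5300 * 1.0000000000) = 0.028378


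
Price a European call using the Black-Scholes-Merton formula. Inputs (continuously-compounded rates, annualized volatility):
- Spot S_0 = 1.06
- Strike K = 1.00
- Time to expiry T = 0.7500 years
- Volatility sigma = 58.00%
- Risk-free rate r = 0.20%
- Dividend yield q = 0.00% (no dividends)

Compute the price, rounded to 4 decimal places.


Answer: Price = 0.2363

Derivation:
d1 = (ln(S/K) + (r - q + 0.5*sigma^2) * T) / (sigma * sqrt(T)) = 0.37013907
d2 = d1 - sigma * sqrt(T) = -0.13215566
exp(-rT) = 0.99850112; exp(-qT) = 1.00000000
C = S_0 * exp(-qT) * N(d1) - K * exp(-rT) * N(d2)
N(d1) = 0.64436057; N(d2) = 0.44743059
C = 1.0600 * 1.00000000 * 0.64436057 - 1.0000 * 0.99850112 * 0.44743059 = 0.2363


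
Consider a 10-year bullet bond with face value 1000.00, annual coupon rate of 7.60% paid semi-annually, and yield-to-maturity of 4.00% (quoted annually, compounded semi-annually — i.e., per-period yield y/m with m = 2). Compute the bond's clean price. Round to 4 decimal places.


Answer: Price = 1294.3258

Derivation:
Coupon per period c = face * coupon_rate / m = 38.000000
Periods per year m = 2; per-period yield y/m = 0.020000
Number of cashflows N = 20
Cashflows (t years, CF_t, discount factor 1/(1+y/m)^(m*t), PV):
  t = 0.5000: CF_t = 38.000000, DF = 0.980392, PV = 37.254902
  t = 1.0000: CF_t = 38.000000, DF = 0.961169, PV = 36.524414
  t = 1.5000: CF_t = 38.000000, DF = 0.942322, PV = 35.808249
  t = 2.0000: CF_t = 38.000000, DF = 0.923845, PV = 35.106126
  t = 2.5000: CF_t = 38.000000, DF = 0.905731, PV = 34.417771
  t = 3.0000: CF_t = 38.000000, DF = 0.887971, PV = 33.742913
  t = 3.5000: CF_t = 38.000000, DF = 0.870560, PV = 33.081287
  t = 4.0000: CF_t = 38.000000, DF = 0.853490, PV = 32.432634
  t = 4.5000: CF_t = 38.000000, DF = 0.836755, PV = 31.796700
  t = 5.0000: CF_t = 38.000000, DF = 0.820348, PV = 31.173235
  t = 5.5000: CF_t = 38.000000, DF = 0.804263, PV = 30.561995
  t = 6.0000: CF_t = 38.000000, DF = 0.788493, PV = 29.962741
  t = 6.5000: CF_t = 38.000000, DF = 0.773033, PV = 29.375236
  t = 7.0000: CF_t = 38.000000, DF = 0.757875, PV = 28.799251
  t = 7.5000: CF_t = 38.000000, DF = 0.743015, PV = 28.234560
  t = 8.0000: CF_t = 38.000000, DF = 0.728446, PV = 27.680941
  t = 8.5000: CF_t = 38.000000, DF = 0.714163, PV = 27.138177
  t = 9.0000: CF_t = 38.000000, DF = 0.700159, PV = 26.606056
  t = 9.5000: CF_t = 38.000000, DF = 0.686431, PV = 26.084369
  t = 10.0000: CF_t = 1038.000000, DF = 0.672971, PV = 698.544244
Price P = sum_t PV_t = 1294.325800


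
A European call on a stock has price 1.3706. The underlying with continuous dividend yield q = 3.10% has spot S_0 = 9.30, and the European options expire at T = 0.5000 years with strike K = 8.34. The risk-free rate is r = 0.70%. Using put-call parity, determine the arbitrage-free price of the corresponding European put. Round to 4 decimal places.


Answer: Put price = 0.5245

Derivation:
Put-call parity: C - P = S_0 * exp(-qT) - K * exp(-rT).
S_0 * exp(-qT) = 9.3000 * 0.98461951 = 9.15696141
K * exp(-rT) = 8.3400 * 0.99650612 = 8.31086102
P = C - S*exp(-qT) + K*exp(-rT)
P = 1.3706 - 9.15696141 + 8.31086102 = 0.5245


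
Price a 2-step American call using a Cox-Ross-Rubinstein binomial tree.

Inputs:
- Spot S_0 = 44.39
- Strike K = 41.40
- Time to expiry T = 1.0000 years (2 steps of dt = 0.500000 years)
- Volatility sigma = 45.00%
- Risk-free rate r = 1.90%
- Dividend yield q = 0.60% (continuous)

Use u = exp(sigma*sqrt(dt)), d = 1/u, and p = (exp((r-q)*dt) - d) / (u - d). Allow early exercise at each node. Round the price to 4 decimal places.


dt = T/N = 0.500000
u = exp(sigma*sqrt(dt)) = 1.374648; d = 1/u = 0.727459
p = (exp((r-q)*dt) - d) / (u - d) = 0.431191
Discount per step: exp(-r*dt) = 0.990545
Stock lattice S(k, i) with i counting down-moves:
  k=0: S(0,0) = 44.3900
  k=1: S(1,0) = 61.0206; S(1,1) = 32.2919
  k=2: S(2,0) = 83.8819; S(2,1) = 44.3900; S(2,2) = 23.4910
Terminal payoffs V(N, i) = max(S_T - K, 0):
  V(2,0) = 42.481939; V(2,1) = 2.990000; V(2,2) = 0.000000
Backward induction: V(k, i) = exp(-r*dt) * [p * V(k+1, i) + (1-p) * V(k+1, i+1)]; then take max(V_cont, immediate exercise) for American.
  V(1,0) = exp(-r*dt) * [p*42.481939 + (1-p)*2.990000] = 19.829296; exercise = 19.620646; V(1,0) = max -> 19.829296
  V(1,1) = exp(-r*dt) * [p*2.990000 + (1-p)*0.000000] = 1.277071; exercise = 0.000000; V(1,1) = max -> 1.277071
  V(0,0) = exp(-r*dt) * [p*19.829296 + (1-p)*1.277071] = 9.188915; exercise = 2.990000; V(0,0) = max -> 9.188915

Answer: Price = V(0,0) = 9.1889


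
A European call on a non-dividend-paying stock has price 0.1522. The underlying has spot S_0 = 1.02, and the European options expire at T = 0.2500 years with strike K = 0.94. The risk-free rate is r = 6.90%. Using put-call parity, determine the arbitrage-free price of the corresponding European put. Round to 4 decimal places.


Answer: Put price = 0.0561

Derivation:
Put-call parity: C - P = S_0 * exp(-qT) - K * exp(-rT).
S_0 * exp(-qT) = 1.0200 * 1.00000000 = 1.02000000
K * exp(-rT) = 0.9400 * 0.98289793 = 0.92392405
P = C - S*exp(-qT) + K*exp(-rT)
P = 0.1522 - 1.02000000 + 0.92392405 = 0.0561


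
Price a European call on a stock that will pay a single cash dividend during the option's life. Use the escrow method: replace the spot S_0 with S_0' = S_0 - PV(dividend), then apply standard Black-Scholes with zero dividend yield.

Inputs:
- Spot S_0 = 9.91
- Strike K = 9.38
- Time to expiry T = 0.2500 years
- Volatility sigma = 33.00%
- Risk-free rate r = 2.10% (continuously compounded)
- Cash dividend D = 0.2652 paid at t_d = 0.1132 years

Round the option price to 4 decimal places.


Answer: Price = 0.7936

Derivation:
PV(D) = D * exp(-r * t_d) = 0.2652 * 0.99762562 = 0.26457032
S_0' = S_0 - PV(D) = 9.9100 - 0.26457032 = 9.64542968
d1 = (ln(S_0'/K) + (r + sigma^2/2)*T) / (sigma*sqrt(T)) = 0.28343595
d2 = d1 - sigma*sqrt(T) = 0.11843595
exp(-rT) = 0.99476376
N(d1) = 0.61157866; N(d2) = 0.54713888
C = S_0' * N(d1) - K * exp(-rT) * N(d2) = 9.64542968 * 0.61157866 - 9.3800 * 0.99476376 * 0.54713888 = 0.7936


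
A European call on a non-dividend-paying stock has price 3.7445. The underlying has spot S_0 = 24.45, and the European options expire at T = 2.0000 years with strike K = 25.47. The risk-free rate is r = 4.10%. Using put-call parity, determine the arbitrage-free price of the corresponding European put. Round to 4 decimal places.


Answer: Put price = 2.7593

Derivation:
Put-call parity: C - P = S_0 * exp(-qT) - K * exp(-rT).
S_0 * exp(-qT) = 24.4500 * 1.00000000 = 24.45000000
K * exp(-rT) = 25.4700 * 0.92127196 = 23.46479679
P = C - S*exp(-qT) + K*exp(-rT)
P = 3.7445 - 24.45000000 + 23.46479679 = 2.7593


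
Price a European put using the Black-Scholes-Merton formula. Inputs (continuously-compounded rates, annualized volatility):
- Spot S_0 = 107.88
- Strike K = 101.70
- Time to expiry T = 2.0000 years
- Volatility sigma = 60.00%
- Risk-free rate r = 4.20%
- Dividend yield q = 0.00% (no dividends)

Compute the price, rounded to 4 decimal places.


d1 = (ln(S/K) + (r - q + 0.5*sigma^2) * T) / (sigma * sqrt(T)) = 0.59278199
d2 = d1 - sigma * sqrt(T) = -0.25574615
exp(-rT) = 0.91943126; exp(-qT) = 1.00000000
P = K * exp(-rT) * N(-d2) - S_0 * exp(-qT) * N(-d1)
N(-d1) = 0.27666353; N(-d2) = 0.60092657
P = 101.7000 * 0.91943126 * 0.60092657 - 107.8800 * 1.00000000 * 0.27666353 = 26.3439

Answer: Price = 26.3439


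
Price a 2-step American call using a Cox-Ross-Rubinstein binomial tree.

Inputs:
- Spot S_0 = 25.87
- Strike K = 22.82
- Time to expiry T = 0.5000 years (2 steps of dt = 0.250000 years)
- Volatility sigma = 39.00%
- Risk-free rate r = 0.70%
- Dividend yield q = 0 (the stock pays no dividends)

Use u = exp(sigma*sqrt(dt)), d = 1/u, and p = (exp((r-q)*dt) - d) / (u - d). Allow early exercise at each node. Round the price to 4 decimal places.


dt = T/N = 0.250000
u = exp(sigma*sqrt(dt)) = 1.215311; d = 1/u = 0.822835
p = (exp((r-q)*dt) - d) / (u - d) = 0.455867
Discount per step: exp(-r*dt) = 0.998252
Stock lattice S(k, i) with i counting down-moves:
  k=0: S(0,0) = 25.8700
  k=1: S(1,0) = 31.4401; S(1,1) = 21.2867
  k=2: S(2,0) = 38.2095; S(2,1) = 25.8700; S(2,2) = 17.5155
Terminal payoffs V(N, i) = max(S_T - K, 0):
  V(2,0) = 15.389493; V(2,1) = 3.050000; V(2,2) = 0.000000
Backward induction: V(k, i) = exp(-r*dt) * [p * V(k+1, i) + (1-p) * V(k+1, i+1)]; then take max(V_cont, immediate exercise) for American.
  V(1,0) = exp(-r*dt) * [p*15.389493 + (1-p)*3.050000] = 8.659995; exercise = 8.620095; V(1,0) = max -> 8.659995
  V(1,1) = exp(-r*dt) * [p*3.050000 + (1-p)*0.000000] = 1.387962; exercise = 0.000000; V(1,1) = max -> 1.387962
  V(0,0) = exp(-r*dt) * [p*8.659995 + (1-p)*1.387962] = 4.694817; exercise = 3.050000; V(0,0) = max -> 4.694817

Answer: Price = V(0,0) = 4.6948


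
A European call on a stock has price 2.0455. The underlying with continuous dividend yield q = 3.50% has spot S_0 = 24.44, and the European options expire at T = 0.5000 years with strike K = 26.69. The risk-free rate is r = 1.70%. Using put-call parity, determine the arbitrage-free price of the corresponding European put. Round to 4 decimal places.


Answer: Put price = 4.4936

Derivation:
Put-call parity: C - P = S_0 * exp(-qT) - K * exp(-rT).
S_0 * exp(-qT) = 24.4400 * 0.98265224 = 24.01602064
K * exp(-rT) = 26.6900 * 0.99153602 = 26.46409645
P = C - S*exp(-qT) + K*exp(-rT)
P = 2.0455 - 24.01602064 + 26.46409645 = 4.4936


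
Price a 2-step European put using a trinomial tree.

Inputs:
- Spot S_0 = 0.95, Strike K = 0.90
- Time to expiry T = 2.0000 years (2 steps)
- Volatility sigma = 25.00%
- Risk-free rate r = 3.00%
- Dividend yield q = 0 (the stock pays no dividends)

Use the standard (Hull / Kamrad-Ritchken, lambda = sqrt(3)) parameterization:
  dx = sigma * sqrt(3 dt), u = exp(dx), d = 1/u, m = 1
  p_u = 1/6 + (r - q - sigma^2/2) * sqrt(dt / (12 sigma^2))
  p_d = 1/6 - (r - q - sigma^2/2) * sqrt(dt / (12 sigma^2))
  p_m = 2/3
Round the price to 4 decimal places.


Answer: Price = V(0,0) = 0.0732

Derivation:
dt = T/N = 1.000000; dx = sigma*sqrt(3*dt) = 0.433013
u = exp(dx) = 1.541896; d = 1/u = 0.648552
p_u = 0.165223, p_m = 0.666667, p_d = 0.168110
Discount per step: exp(-r*dt) = 0.970446
Stock lattice S(k, j) with j the centered position index:
  k=0: S(0,+0) = 0.9500
  k=1: S(1,-1) = 0.6161; S(1,+0) = 0.9500; S(1,+1) = 1.4648
  k=2: S(2,-2) = 0.3996; S(2,-1) = 0.6161; S(2,+0) = 0.9500; S(2,+1) = 1.4648; S(2,+2) = 2.2586
Terminal payoffs V(N, j) = max(K - S_T, 0):
  V(2,-2) = 0.500411; V(2,-1) = 0.283875; V(2,+0) = 0.000000; V(2,+1) = 0.000000; V(2,+2) = 0.000000
Backward induction: V(k, j) = exp(-r*dt) * [p_u * V(k+1, j+1) + p_m * V(k+1, j) + p_d * V(k+1, j-1)]
  V(1,-1) = exp(-r*dt) * [p_u*0.000000 + p_m*0.283875 + p_d*0.500411] = 0.265295
  V(1,+0) = exp(-r*dt) * [p_u*0.000000 + p_m*0.000000 + p_d*0.283875] = 0.046312
  V(1,+1) = exp(-r*dt) * [p_u*0.000000 + p_m*0.000000 + p_d*0.000000] = 0.000000
  V(0,+0) = exp(-r*dt) * [p_u*0.000000 + p_m*0.046312 + p_d*0.265295] = 0.073243


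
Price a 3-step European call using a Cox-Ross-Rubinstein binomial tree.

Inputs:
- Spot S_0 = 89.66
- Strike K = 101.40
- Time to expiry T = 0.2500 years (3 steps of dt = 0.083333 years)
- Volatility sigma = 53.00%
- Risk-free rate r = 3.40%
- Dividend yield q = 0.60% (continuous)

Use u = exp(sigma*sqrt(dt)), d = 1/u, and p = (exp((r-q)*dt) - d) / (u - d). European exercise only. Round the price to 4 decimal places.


dt = T/N = 0.083333
u = exp(sigma*sqrt(dt)) = 1.165322; d = 1/u = 0.858132
p = (exp((r-q)*dt) - d) / (u - d) = 0.469430
Discount per step: exp(-r*dt) = 0.997171
Stock lattice S(k, i) with i counting down-moves:
  k=0: S(0,0) = 89.6600
  k=1: S(1,0) = 104.4828; S(1,1) = 76.9401
  k=2: S(2,0) = 121.7562; S(2,1) = 89.6600; S(2,2) = 66.0247
  k=3: S(3,0) = 141.8852; S(3,1) = 104.4828; S(3,2) = 76.9401; S(3,3) = 56.6579
Terminal payoffs V(N, i) = max(S_T - K, 0):
  V(3,0) = 40.485189; V(3,1) = 3.082810; V(3,2) = 0.000000; V(3,3) = 0.000000
Backward induction: V(k, i) = exp(-r*dt) * [p * V(k+1, i) + (1-p) * V(k+1, i+1)].
  V(2,0) = exp(-r*dt) * [p*40.485189 + (1-p)*3.082810] = 20.582194
  V(2,1) = exp(-r*dt) * [p*3.082810 + (1-p)*0.000000] = 1.443068
  V(2,2) = exp(-r*dt) * [p*0.000000 + (1-p)*0.000000] = 0.000000
  V(1,0) = exp(-r*dt) * [p*20.582194 + (1-p)*1.443068] = 10.398036
  V(1,1) = exp(-r*dt) * [p*1.443068 + (1-p)*0.000000] = 0.675502
  V(0,0) = exp(-r*dt) * [p*10.398036 + (1-p)*0.675502] = 5.224723

Answer: Price = V(0,0) = 5.2247


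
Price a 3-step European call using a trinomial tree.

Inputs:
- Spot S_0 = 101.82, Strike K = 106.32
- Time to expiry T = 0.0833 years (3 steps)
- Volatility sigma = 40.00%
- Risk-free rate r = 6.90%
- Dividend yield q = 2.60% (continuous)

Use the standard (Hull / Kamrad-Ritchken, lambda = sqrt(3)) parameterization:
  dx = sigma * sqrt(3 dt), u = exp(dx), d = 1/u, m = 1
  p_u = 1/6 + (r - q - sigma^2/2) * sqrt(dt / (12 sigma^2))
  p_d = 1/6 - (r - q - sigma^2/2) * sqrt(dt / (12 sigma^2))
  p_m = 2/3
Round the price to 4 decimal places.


Answer: Price = V(0,0) = 3.1269

Derivation:
dt = T/N = 0.027767; dx = sigma*sqrt(3*dt) = 0.115447
u = exp(dx) = 1.122375; d = 1/u = 0.890968
p_u = 0.162217, p_m = 0.666667, p_d = 0.171116
Discount per step: exp(-r*dt) = 0.998086
Stock lattice S(k, j) with j the centered position index:
  k=0: S(0,+0) = 101.8200
  k=1: S(1,-1) = 90.7183; S(1,+0) = 101.8200; S(1,+1) = 114.2802
  k=2: S(2,-2) = 80.8271; S(2,-1) = 90.7183; S(2,+0) = 101.8200; S(2,+1) = 114.2802; S(2,+2) = 128.2653
  k=3: S(3,-3) = 72.0144; S(3,-2) = 80.8271; S(3,-1) = 90.7183; S(3,+0) = 101.8200; S(3,+1) = 114.2802; S(3,+2) = 128.2653; S(3,+3) = 143.9617
Terminal payoffs V(N, j) = max(S_T - K, 0):
  V(3,-3) = 0.000000; V(3,-2) = 0.000000; V(3,-1) = 0.000000; V(3,+0) = 0.000000; V(3,+1) = 7.960220; V(3,+2) = 21.945260; V(3,+3) = 37.641719
Backward induction: V(k, j) = exp(-r*dt) * [p_u * V(k+1, j+1) + p_m * V(k+1, j) + p_d * V(k+1, j-1)]
  V(2,-2) = exp(-r*dt) * [p_u*0.000000 + p_m*0.000000 + p_d*0.000000] = 0.000000
  V(2,-1) = exp(-r*dt) * [p_u*0.000000 + p_m*0.000000 + p_d*0.000000] = 0.000000
  V(2,+0) = exp(-r*dt) * [p_u*7.960220 + p_m*0.000000 + p_d*0.000000] = 1.288813
  V(2,+1) = exp(-r*dt) * [p_u*21.945260 + p_m*7.960220 + p_d*0.000000] = 8.849740
  V(2,+2) = exp(-r*dt) * [p_u*37.641719 + p_m*21.945260 + p_d*7.960220] = 22.056130
  V(1,-1) = exp(-r*dt) * [p_u*1.288813 + p_m*0.000000 + p_d*0.000000] = 0.208667
  V(1,+0) = exp(-r*dt) * [p_u*8.849740 + p_m*1.288813 + p_d*0.000000] = 2.290396
  V(1,+1) = exp(-r*dt) * [p_u*22.056130 + p_m*8.849740 + p_d*1.288813] = 9.679683
  V(0,+0) = exp(-r*dt) * [p_u*9.679683 + p_m*2.290396 + p_d*0.208667] = 3.126851


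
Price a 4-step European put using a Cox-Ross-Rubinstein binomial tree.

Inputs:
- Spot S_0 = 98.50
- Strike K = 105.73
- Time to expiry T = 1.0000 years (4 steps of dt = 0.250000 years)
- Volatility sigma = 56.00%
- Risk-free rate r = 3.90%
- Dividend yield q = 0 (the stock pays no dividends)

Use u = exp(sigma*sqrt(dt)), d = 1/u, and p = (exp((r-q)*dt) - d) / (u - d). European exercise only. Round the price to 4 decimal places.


Answer: Price = V(0,0) = 23.4871

Derivation:
dt = T/N = 0.250000
u = exp(sigma*sqrt(dt)) = 1.323130; d = 1/u = 0.755784
p = (exp((r-q)*dt) - d) / (u - d) = 0.447723
Discount per step: exp(-r*dt) = 0.990297
Stock lattice S(k, i) with i counting down-moves:
  k=0: S(0,0) = 98.5000
  k=1: S(1,0) = 130.3283; S(1,1) = 74.4447
  k=2: S(2,0) = 172.4412; S(2,1) = 98.5000; S(2,2) = 56.2641
  k=3: S(3,0) = 228.1621; S(3,1) = 130.3283; S(3,2) = 74.4447; S(3,3) = 42.5235
  k=4: S(4,0) = 301.8881; S(4,1) = 172.4412; S(4,2) = 98.5000; S(4,3) = 56.2641; S(4,4) = 32.1386
Terminal payoffs V(N, i) = max(K - S_T, 0):
  V(4,0) = 0.000000; V(4,1) = 0.000000; V(4,2) = 7.230000; V(4,3) = 49.465907; V(4,4) = 73.591440
Backward induction: V(k, i) = exp(-r*dt) * [p * V(k+1, i) + (1-p) * V(k+1, i+1)].
  V(3,0) = exp(-r*dt) * [p*0.000000 + (1-p)*0.000000] = 0.000000
  V(3,1) = exp(-r*dt) * [p*0.000000 + (1-p)*7.230000] = 3.954220
  V(3,2) = exp(-r*dt) * [p*7.230000 + (1-p)*49.465907] = 30.259443
  V(3,3) = exp(-r*dt) * [p*49.465907 + (1-p)*73.591440] = 62.180655
  V(2,0) = exp(-r*dt) * [p*0.000000 + (1-p)*3.954220] = 2.162635
  V(2,1) = exp(-r*dt) * [p*3.954220 + (1-p)*30.259443] = 18.302663
  V(2,2) = exp(-r*dt) * [p*30.259443 + (1-p)*62.180655] = 47.424144
  V(1,0) = exp(-r*dt) * [p*2.162635 + (1-p)*18.302663] = 10.968930
  V(1,1) = exp(-r*dt) * [p*18.302663 + (1-p)*47.424144] = 34.052152
  V(0,0) = exp(-r*dt) * [p*10.968930 + (1-p)*34.052152] = 23.487140


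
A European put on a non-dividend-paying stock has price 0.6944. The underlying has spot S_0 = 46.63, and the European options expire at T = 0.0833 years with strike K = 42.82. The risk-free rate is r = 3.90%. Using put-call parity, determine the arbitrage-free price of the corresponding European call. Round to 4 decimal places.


Put-call parity: C - P = S_0 * exp(-qT) - K * exp(-rT).
S_0 * exp(-qT) = 46.6300 * 1.00000000 = 46.63000000
K * exp(-rT) = 42.8200 * 0.99675657 = 42.68111638
C = P + S*exp(-qT) - K*exp(-rT)
C = 0.6944 + 46.63000000 - 42.68111638 = 4.6433

Answer: Call price = 4.6433


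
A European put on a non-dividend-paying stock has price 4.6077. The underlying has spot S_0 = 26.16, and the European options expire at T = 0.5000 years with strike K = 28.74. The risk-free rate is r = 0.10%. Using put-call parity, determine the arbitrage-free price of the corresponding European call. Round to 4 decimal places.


Answer: Call price = 2.0421

Derivation:
Put-call parity: C - P = S_0 * exp(-qT) - K * exp(-rT).
S_0 * exp(-qT) = 26.1600 * 1.00000000 = 26.16000000
K * exp(-rT) = 28.7400 * 0.99950012 = 28.72563359
C = P + S*exp(-qT) - K*exp(-rT)
C = 4.6077 + 26.16000000 - 28.72563359 = 2.0421


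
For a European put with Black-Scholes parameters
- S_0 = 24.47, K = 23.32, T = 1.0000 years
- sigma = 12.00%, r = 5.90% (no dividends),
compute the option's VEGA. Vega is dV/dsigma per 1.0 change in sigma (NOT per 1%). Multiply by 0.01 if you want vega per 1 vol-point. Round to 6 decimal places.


d1 = 0.9528042998; d2 = 0.8328042998
phi(d1) = 0.2533821261; exp(-qT) = 1.0000000000; exp(-rT) = 0.9427067692
Vega = S * exp(-qT) * phi(d1) * sqrt(T) = 24.4700 * 1.0000000000 * 0.2533821261 * 1.0000000000 = 6.200261

Answer: Vega = 6.200261


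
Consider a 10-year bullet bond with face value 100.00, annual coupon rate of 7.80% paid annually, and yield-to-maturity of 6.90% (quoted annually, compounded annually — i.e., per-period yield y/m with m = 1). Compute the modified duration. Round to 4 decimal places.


Answer: Modified duration = 6.9115

Derivation:
Coupon per period c = face * coupon_rate / m = 7.800000
Periods per year m = 1; per-period yield y/m = 0.069000
Number of cashflows N = 10
Cashflows (t years, CF_t, discount factor 1/(1+y/m)^(m*t), PV):
  t = 1.0000: CF_t = 7.800000, DF = 0.935454, PV = 7.296539
  t = 2.0000: CF_t = 7.800000, DF = 0.875074, PV = 6.825574
  t = 3.0000: CF_t = 7.800000, DF = 0.818591, PV = 6.385009
  t = 4.0000: CF_t = 7.800000, DF = 0.765754, PV = 5.972880
  t = 5.0000: CF_t = 7.800000, DF = 0.716327, PV = 5.587353
  t = 6.0000: CF_t = 7.800000, DF = 0.670091, PV = 5.226710
  t = 7.0000: CF_t = 7.800000, DF = 0.626839, PV = 4.889345
  t = 8.0000: CF_t = 7.800000, DF = 0.586379, PV = 4.573756
  t = 9.0000: CF_t = 7.800000, DF = 0.548530, PV = 4.278537
  t = 10.0000: CF_t = 107.800000, DF = 0.513125, PV = 55.314846
Price P = sum_t PV_t = 106.350547
First compute Macaulay numerator sum_t t * PV_t:
  t * PV_t at t = 1.0000: 7.296539
  t * PV_t at t = 2.0000: 13.651148
  t * PV_t at t = 3.0000: 19.155026
  t * PV_t at t = 4.0000: 23.891520
  t * PV_t at t = 5.0000: 27.936763
  t * PV_t at t = 6.0000: 31.360258
  t * PV_t at t = 7.0000: 34.225414
  t * PV_t at t = 8.0000: 36.590045
  t * PV_t at t = 9.0000: 38.506830
  t * PV_t at t = 10.0000: 553.148461
Macaulay duration D = 785.762003 / 106.350547 = 7.388415
Modified duration = D / (1 + y/m) = 7.388415 / (1 + 0.069000) = 6.911520


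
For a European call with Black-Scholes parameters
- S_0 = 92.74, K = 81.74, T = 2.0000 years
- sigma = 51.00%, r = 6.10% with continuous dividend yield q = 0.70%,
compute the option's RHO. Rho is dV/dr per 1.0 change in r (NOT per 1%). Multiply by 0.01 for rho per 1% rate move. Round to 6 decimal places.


d1 = 0.6854171830; d2 = -0.0358317338
phi(d1) = 0.3154241965; exp(-qT) = 0.9860975443; exp(-rT) = 0.8851483685
N(d2) = 0.4857082647
Rho = K*T*exp(-rT)*N(d2) = 81.7400 * 2.0000 * 0.8851483685 * 0.4857082647 = 70.283956

Answer: Rho = 70.283956


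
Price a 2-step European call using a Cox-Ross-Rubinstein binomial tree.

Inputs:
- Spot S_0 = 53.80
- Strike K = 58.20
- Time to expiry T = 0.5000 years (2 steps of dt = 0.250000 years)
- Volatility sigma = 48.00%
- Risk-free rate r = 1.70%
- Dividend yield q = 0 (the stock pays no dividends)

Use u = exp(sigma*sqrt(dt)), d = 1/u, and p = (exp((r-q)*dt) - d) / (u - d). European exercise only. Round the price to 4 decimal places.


Answer: Price = V(0,0) = 5.7478

Derivation:
dt = T/N = 0.250000
u = exp(sigma*sqrt(dt)) = 1.271249; d = 1/u = 0.786628
p = (exp((r-q)*dt) - d) / (u - d) = 0.449075
Discount per step: exp(-r*dt) = 0.995759
Stock lattice S(k, i) with i counting down-moves:
  k=0: S(0,0) = 53.8000
  k=1: S(1,0) = 68.3932; S(1,1) = 42.3206
  k=2: S(2,0) = 86.9448; S(2,1) = 53.8000; S(2,2) = 33.2905
Terminal payoffs V(N, i) = max(S_T - K, 0):
  V(2,0) = 28.744803; V(2,1) = 0.000000; V(2,2) = 0.000000
Backward induction: V(k, i) = exp(-r*dt) * [p * V(k+1, i) + (1-p) * V(k+1, i+1)].
  V(1,0) = exp(-r*dt) * [p*28.744803 + (1-p)*0.000000] = 12.853820
  V(1,1) = exp(-r*dt) * [p*0.000000 + (1-p)*0.000000] = 0.000000
  V(0,0) = exp(-r*dt) * [p*12.853820 + (1-p)*0.000000] = 5.747846


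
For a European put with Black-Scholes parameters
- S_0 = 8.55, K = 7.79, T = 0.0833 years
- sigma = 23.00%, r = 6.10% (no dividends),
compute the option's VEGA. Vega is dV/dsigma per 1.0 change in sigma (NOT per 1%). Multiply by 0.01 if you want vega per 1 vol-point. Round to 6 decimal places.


d1 = 1.5120816969; d2 = 1.4456996963
phi(d1) = 0.1271822652; exp(-qT) = 1.0000000000; exp(-rT) = 0.9949315880
Vega = S * exp(-qT) * phi(d1) * sqrt(T) = 8.5500 * 1.0000000000 * 0.1271822652 * 0.2886173938 = 0.313845

Answer: Vega = 0.313845


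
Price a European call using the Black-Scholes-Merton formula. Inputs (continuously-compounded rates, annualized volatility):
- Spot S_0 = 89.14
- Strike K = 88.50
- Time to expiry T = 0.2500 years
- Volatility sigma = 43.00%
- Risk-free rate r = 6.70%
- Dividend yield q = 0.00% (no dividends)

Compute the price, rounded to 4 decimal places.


d1 = (ln(S/K) + (r - q + 0.5*sigma^2) * T) / (sigma * sqrt(T)) = 0.21892147
d2 = d1 - sigma * sqrt(T) = 0.00392147
exp(-rT) = 0.98338950; exp(-qT) = 1.00000000
C = S_0 * exp(-qT) * N(d1) - K * exp(-rT) * N(d2)
N(d1) = 0.58664439; N(d2) = 0.50156444
C = 89.1400 * 1.00000000 * 0.58664439 - 88.5000 * 0.98338950 * 0.50156444 = 8.6423

Answer: Price = 8.6423


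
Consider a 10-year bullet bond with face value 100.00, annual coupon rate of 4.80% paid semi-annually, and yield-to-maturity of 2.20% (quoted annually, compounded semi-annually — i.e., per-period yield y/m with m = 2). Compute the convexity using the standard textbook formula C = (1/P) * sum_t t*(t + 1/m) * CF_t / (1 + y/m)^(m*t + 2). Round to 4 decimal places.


Coupon per period c = face * coupon_rate / m = 2.400000
Periods per year m = 2; per-period yield y/m = 0.011000
Number of cashflows N = 20
Cashflows (t years, CF_t, discount factor 1/(1+y/m)^(m*t), PV):
  t = 0.5000: CF_t = 2.400000, DF = 0.989120, PV = 2.373887
  t = 1.0000: CF_t = 2.400000, DF = 0.978358, PV = 2.348059
  t = 1.5000: CF_t = 2.400000, DF = 0.967713, PV = 2.322511
  t = 2.0000: CF_t = 2.400000, DF = 0.957184, PV = 2.297241
  t = 2.5000: CF_t = 2.400000, DF = 0.946769, PV = 2.272247
  t = 3.0000: CF_t = 2.400000, DF = 0.936468, PV = 2.247524
  t = 3.5000: CF_t = 2.400000, DF = 0.926279, PV = 2.223070
  t = 4.0000: CF_t = 2.400000, DF = 0.916201, PV = 2.198882
  t = 4.5000: CF_t = 2.400000, DF = 0.906232, PV = 2.174958
  t = 5.0000: CF_t = 2.400000, DF = 0.896372, PV = 2.151294
  t = 5.5000: CF_t = 2.400000, DF = 0.886620, PV = 2.127887
  t = 6.0000: CF_t = 2.400000, DF = 0.876973, PV = 2.104735
  t = 6.5000: CF_t = 2.400000, DF = 0.867431, PV = 2.081835
  t = 7.0000: CF_t = 2.400000, DF = 0.857993, PV = 2.059184
  t = 7.5000: CF_t = 2.400000, DF = 0.848658, PV = 2.036779
  t = 8.0000: CF_t = 2.400000, DF = 0.839424, PV = 2.014618
  t = 8.5000: CF_t = 2.400000, DF = 0.830291, PV = 1.992699
  t = 9.0000: CF_t = 2.400000, DF = 0.821257, PV = 1.971017
  t = 9.5000: CF_t = 2.400000, DF = 0.812322, PV = 1.949572
  t = 10.0000: CF_t = 102.400000, DF = 0.803483, PV = 82.276696
Price P = sum_t PV_t = 123.224694
Convexity numerator sum_t t*(t + 1/m) * CF_t / (1+y/m)^(m*t + 2):
  t = 0.5000: term = 1.161255
  t = 1.0000: term = 3.445862
  t = 1.5000: term = 6.816740
  t = 2.0000: term = 11.237619
  t = 2.5000: term = 16.673026
  t = 3.0000: term = 23.088265
  t = 3.5000: term = 30.449410
  t = 4.0000: term = 38.723285
  t = 4.5000: term = 47.877454
  t = 5.0000: term = 57.880206
  t = 5.5000: term = 68.700541
  t = 6.0000: term = 80.308159
  t = 6.5000: term = 92.673444
  t = 7.0000: term = 105.767455
  t = 7.5000: term = 119.561911
  t = 8.0000: term = 134.029178
  t = 8.5000: term = 149.142260
  t = 9.0000: term = 164.874786
  t = 9.5000: term = 181.200996
  t = 10.0000: term = 8452.084547
Convexity = (1/P) * sum = 9785.696399 / 123.224694 = 79.413437

Answer: Convexity = 79.4134


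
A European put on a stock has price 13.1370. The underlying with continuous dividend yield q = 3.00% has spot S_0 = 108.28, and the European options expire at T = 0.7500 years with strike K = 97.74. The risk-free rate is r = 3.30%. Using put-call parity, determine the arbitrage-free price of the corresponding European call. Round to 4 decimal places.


Put-call parity: C - P = S_0 * exp(-qT) - K * exp(-rT).
S_0 * exp(-qT) = 108.2800 * 0.97775124 = 105.87090396
K * exp(-rT) = 97.7400 * 0.97555377 = 95.35062548
C = P + S*exp(-qT) - K*exp(-rT)
C = 13.1370 + 105.87090396 - 95.35062548 = 23.6573

Answer: Call price = 23.6573


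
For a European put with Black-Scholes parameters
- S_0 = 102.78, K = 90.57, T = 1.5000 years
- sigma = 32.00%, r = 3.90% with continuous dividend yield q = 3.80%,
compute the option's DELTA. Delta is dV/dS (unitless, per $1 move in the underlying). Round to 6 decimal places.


d1 = 0.5224755221; d2 = 0.1305571633
phi(d1) = 0.3480431304; exp(-qT) = 0.9445940694; exp(-rT) = 0.9431782404
N(-d1) = 0.3006696425
Delta = -exp(-qT) * N(-d1) = -0.9445940694 * 0.3006696425 = -0.284011

Answer: Delta = -0.284011


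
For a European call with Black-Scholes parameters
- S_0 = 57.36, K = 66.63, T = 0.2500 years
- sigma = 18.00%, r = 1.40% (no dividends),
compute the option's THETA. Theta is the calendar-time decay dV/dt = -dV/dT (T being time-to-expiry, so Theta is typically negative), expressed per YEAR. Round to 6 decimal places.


d1 = -1.5806414476; d2 = -1.6706414476
phi(d1) = 0.1143887864; exp(-qT) = 1.0000000000; exp(-rT) = 0.9965061179
Theta = -S*exp(-qT)*phi(d1)*sigma/(2*sqrt(T)) - r*K*exp(-rT)*N(d2) + q*S*exp(-qT)*N(d1)
N(d1) = 0.0569800216; N(d2) = 0.0473962603; sqrt(T) = 0.5000000000
Term 1 = -57.3600 * 1.0000000000 * 0.1143887864 * 0.1800 / (2 * 0.5000000000) = -1.1810413418
Term 2 = -0.0140 * 66.6300 * 0.9965061179 * 0.0473962603 = -0.0440577074
Term 3 = 0 (no dividend yield, q = 0)
Theta = -1.1810413418 + (-0.0440577074) + (0.0000000000) = -1.225099

Answer: Theta = -1.225099


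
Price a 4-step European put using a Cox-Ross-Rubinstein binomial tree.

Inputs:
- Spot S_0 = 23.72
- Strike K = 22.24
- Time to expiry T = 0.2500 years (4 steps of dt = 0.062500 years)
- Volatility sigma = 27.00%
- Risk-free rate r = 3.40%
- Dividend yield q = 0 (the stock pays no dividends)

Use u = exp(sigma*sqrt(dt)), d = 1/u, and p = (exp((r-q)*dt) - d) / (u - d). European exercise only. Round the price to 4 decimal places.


Answer: Price = V(0,0) = 0.6358

Derivation:
dt = T/N = 0.062500
u = exp(sigma*sqrt(dt)) = 1.069830; d = 1/u = 0.934728
p = (exp((r-q)*dt) - d) / (u - d) = 0.498877
Discount per step: exp(-r*dt) = 0.997877
Stock lattice S(k, i) with i counting down-moves:
  k=0: S(0,0) = 23.7200
  k=1: S(1,0) = 25.3764; S(1,1) = 22.1717
  k=2: S(2,0) = 27.1484; S(2,1) = 23.7200; S(2,2) = 20.7245
  k=3: S(3,0) = 29.0442; S(3,1) = 25.3764; S(3,2) = 22.1717; S(3,3) = 19.3718
  k=4: S(4,0) = 31.0724; S(4,1) = 27.1484; S(4,2) = 23.7200; S(4,3) = 20.7245; S(4,4) = 18.1074
Terminal payoffs V(N, i) = max(K - S_T, 0):
  V(4,0) = 0.000000; V(4,1) = 0.000000; V(4,2) = 0.000000; V(4,3) = 1.515459; V(4,4) = 4.132638
Backward induction: V(k, i) = exp(-r*dt) * [p * V(k+1, i) + (1-p) * V(k+1, i+1)].
  V(3,0) = exp(-r*dt) * [p*0.000000 + (1-p)*0.000000] = 0.000000
  V(3,1) = exp(-r*dt) * [p*0.000000 + (1-p)*0.000000] = 0.000000
  V(3,2) = exp(-r*dt) * [p*0.000000 + (1-p)*1.515459] = 0.757819
  V(3,3) = exp(-r*dt) * [p*1.515459 + (1-p)*4.132638] = 2.820987
  V(2,0) = exp(-r*dt) * [p*0.000000 + (1-p)*0.000000] = 0.000000
  V(2,1) = exp(-r*dt) * [p*0.000000 + (1-p)*0.757819] = 0.378955
  V(2,2) = exp(-r*dt) * [p*0.757819 + (1-p)*2.820987] = 1.787917
  V(1,0) = exp(-r*dt) * [p*0.000000 + (1-p)*0.378955] = 0.189500
  V(1,1) = exp(-r*dt) * [p*0.378955 + (1-p)*1.787917] = 1.082715
  V(0,0) = exp(-r*dt) * [p*0.189500 + (1-p)*1.082715] = 0.635758
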